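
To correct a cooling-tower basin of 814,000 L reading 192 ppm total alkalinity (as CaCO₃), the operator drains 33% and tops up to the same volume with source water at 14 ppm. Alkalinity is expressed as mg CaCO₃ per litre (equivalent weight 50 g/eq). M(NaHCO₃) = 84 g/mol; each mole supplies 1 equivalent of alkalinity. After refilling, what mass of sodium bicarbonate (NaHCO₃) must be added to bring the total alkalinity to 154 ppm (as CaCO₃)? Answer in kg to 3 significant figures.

28.4 kg

After draining 33% and refilling: 192 × 0.67 + 14 × 0.33 = 133.26 ppm.
Deficit to target: 154 − 133.26 = 20.74 mg/L.
As CaCO₃: 20.74 mg/L × 814,000 L = 16,880 g; ÷ 50 g/eq ÷ 1 = 337.6 mol NaHCO₃.
Mass: 337.6 × 84 = 28,360 g.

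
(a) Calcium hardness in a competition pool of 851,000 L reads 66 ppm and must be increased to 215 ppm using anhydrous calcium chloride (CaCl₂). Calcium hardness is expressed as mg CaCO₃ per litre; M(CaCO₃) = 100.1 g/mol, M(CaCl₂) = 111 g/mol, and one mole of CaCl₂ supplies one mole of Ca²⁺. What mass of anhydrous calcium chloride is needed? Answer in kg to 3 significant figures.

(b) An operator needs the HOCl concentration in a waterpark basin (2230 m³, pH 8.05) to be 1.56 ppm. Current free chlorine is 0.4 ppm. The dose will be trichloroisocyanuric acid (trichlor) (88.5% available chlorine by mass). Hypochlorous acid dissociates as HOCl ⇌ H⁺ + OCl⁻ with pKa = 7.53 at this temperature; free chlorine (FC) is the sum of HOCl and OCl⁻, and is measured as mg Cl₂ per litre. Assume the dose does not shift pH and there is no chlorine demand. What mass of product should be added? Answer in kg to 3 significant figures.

(a) 141 kg; (b) 15.9 kg

(a) Hardness to add: (215 − 66) = 149 mg/L as CaCO₃ × 851,000 L = 126,800 g as CaCO₃.
(a) Moles of Ca²⁺ (1 mol Ca²⁺ ≡ 1 mol CaCO₃): 126,800 / 100.1 g/mol = 1267 mol.
(a) Mass of CaCl₂: 1267 × 111 = 140,600 g.

(b) Volume: 2230 m³ = 2,230,000 L.
(b) [OCl⁻]/[HOCl] = 10^(pH − pKa) = 10^(8.05 − 7.53) = 3.311; fraction as HOCl = 1/(1 + 3.311) = 0.2319.
(b) Free chlorine required for 1.56 ppm HOCl: 1.56 / 0.2319 = 6.726 ppm.
(b) FC to add: 6.726 − 0.4 = 6.326 mg/L as Cl₂.
(b) Cl₂ equivalent: 6.326 mg/L × 2,230,000 L = 14,110 g.
(b) Product at 88.5% available Cl: 14,110 / 0.885 = 15,940 g.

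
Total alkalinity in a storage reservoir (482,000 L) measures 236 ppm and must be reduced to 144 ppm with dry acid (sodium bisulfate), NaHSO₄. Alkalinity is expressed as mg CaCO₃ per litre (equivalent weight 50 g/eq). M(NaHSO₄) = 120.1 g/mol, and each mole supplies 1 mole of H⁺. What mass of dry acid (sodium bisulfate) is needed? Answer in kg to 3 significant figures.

107 kg

Alkalinity to neutralize: (236 − 144) = 92 mg/L as CaCO₃ × 482,000 L = 44,340 g as CaCO₃.
Equivalents of H⁺ required: 44,340 ÷ 50 g/eq = 886.9 eq = 886.9 mol NaHSO₄.
Mass of NaHSO₄: 886.9 × 120.1 = 106,500 g.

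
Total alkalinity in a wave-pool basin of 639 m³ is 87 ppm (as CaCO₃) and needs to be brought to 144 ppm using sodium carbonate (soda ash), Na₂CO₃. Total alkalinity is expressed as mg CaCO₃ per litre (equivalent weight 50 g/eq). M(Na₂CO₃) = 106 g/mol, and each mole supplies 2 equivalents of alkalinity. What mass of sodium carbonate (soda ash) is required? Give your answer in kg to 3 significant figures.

Volume: 639 m³ = 639,000 L.
Alkalinity to add: (144 − 87) = 57 mg/L as CaCO₃ × 639,000 L = 36,420 g as CaCO₃.
Equivalents: 36,420 g ÷ 50 g/eq = 728.5 eq.
Each mole of Na₂CO₃ supplies 2 eq, so 728.5 / 2 = 364.2 mol.
Mass: 364.2 mol × 106 g/mol = 38,610 g.

38.6 kg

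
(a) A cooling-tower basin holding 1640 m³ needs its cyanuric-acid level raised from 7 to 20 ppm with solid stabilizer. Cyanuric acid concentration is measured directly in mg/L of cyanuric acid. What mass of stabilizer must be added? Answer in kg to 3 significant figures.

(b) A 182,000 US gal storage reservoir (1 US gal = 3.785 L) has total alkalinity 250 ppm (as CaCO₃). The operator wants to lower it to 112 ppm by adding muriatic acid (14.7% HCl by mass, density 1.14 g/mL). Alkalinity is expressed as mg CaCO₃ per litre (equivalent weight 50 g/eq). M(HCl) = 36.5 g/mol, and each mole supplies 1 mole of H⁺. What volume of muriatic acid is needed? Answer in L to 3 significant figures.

(a) Volume: 1640 m³ = 1,640,000 L.
(a) CYA to add: (20 − 7) = 13 mg/L × 1,640,000 L = 21,320 g cyanuric acid.

(b) Volume: 182,000 US gal × 3.785 L/gal = 688,870 L.
(b) Alkalinity to neutralize: (250 − 112) = 138 mg/L as CaCO₃ × 688,870 L = 95,060 g as CaCO₃.
(b) Equivalents of H⁺ required: 95,060 ÷ 50 g/eq = 1901 eq = 1901 mol HCl.
(b) Mass of HCl: 1901 × 36.5 = 69,400 g.
(b) Mass of 14.7% solution: 69,400 / 0.147 = 472,100 g.
(b) Volume: 472,100 g ÷ 1.14 g/mL = 414,100 mL.

(a) 21.3 kg; (b) 414 L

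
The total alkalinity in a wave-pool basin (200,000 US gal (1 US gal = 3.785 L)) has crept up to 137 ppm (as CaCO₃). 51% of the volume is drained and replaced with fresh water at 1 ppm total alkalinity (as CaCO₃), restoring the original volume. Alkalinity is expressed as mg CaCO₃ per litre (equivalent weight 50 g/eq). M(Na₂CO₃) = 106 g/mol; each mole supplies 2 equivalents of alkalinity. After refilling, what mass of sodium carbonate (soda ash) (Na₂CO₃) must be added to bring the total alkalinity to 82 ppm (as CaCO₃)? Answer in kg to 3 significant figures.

Volume: 200,000 US gal × 3.785 L/gal = 757,000 L.
After draining 51% and refilling: 137 × 0.49 + 1 × 0.51 = 67.64 ppm.
Deficit to target: 82 − 67.64 = 14.36 mg/L.
As CaCO₃: 14.36 mg/L × 757,000 L = 10,870 g; ÷ 50 g/eq ÷ 2 = 108.7 mol Na₂CO₃.
Mass: 108.7 × 106 = 11,520 g.

11.5 kg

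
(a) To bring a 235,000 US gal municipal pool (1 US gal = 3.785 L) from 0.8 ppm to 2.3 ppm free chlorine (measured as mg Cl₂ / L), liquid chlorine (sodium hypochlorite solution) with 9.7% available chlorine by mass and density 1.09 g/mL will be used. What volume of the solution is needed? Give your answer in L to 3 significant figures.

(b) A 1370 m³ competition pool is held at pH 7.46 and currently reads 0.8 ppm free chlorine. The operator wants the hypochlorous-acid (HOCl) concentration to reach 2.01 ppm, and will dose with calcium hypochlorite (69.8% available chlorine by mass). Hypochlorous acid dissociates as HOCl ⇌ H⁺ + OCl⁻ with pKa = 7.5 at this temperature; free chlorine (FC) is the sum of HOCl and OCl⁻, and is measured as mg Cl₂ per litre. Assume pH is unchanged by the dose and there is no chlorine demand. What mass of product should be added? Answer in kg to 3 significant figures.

(a) Volume: 235,000 US gal × 3.785 L/gal = 889,475 L.
(a) Chlorine deficit: 2.3 − 0.8 = 1.5 ppm = 1.5 mg/L as Cl₂.
(a) Cl₂ equivalent needed: 1.5 mg/L × 889,475 L = 1,334,000 mg = 1334 g.
(a) Product at 9.7% available chlorine: 1334 / 0.097 = 13,750 g.
(a) Volume at density 1.09 g/mL: 13,750 g ÷ 1.09 g/mL = 12,620 mL.

(b) Volume: 1370 m³ = 1,370,000 L.
(b) [OCl⁻]/[HOCl] = 10^(pH − pKa) = 10^(7.46 − 7.5) = 0.912; fraction as HOCl = 1/(1 + 0.912) = 0.523.
(b) Free chlorine required for 2.01 ppm HOCl: 2.01 / 0.523 = 3.843 ppm.
(b) FC to add: 3.843 − 0.8 = 3.043 mg/L as Cl₂.
(b) Cl₂ equivalent: 3.043 mg/L × 1,370,000 L = 4169 g.
(b) Product at 69.8% available Cl: 4169 / 0.698 = 5973 g.

(a) 12.6 L; (b) 5.97 kg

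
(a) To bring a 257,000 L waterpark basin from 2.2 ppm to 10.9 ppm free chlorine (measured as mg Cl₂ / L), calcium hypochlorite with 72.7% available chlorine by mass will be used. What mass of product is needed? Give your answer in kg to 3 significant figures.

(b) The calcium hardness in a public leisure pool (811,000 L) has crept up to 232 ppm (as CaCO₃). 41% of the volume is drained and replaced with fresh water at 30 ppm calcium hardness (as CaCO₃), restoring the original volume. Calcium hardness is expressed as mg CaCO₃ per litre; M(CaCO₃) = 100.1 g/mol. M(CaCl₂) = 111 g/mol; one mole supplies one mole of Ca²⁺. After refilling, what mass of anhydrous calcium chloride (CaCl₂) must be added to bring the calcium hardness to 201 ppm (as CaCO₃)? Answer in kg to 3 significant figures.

(a) 3.08 kg; (b) 46.6 kg

(a) Chlorine deficit: 10.9 − 2.2 = 8.7 ppm = 8.7 mg/L as Cl₂.
(a) Cl₂ equivalent needed: 8.7 mg/L × 257,000 L = 2,236,000 mg = 2236 g.
(a) Product at 72.7% available chlorine: 2236 / 0.727 = 3076 g.

(b) After draining 41% and refilling: 232 × 0.59 + 30 × 0.41 = 149.18 ppm.
(b) Deficit to target: 201 − 149.18 = 51.82 mg/L.
(b) As CaCO₃: 51.82 mg/L × 811,000 L = 42,030 g; ÷ 100.1 = 419.8 mol Ca²⁺.
(b) Mass: 419.8 × 111 = 46,600 g.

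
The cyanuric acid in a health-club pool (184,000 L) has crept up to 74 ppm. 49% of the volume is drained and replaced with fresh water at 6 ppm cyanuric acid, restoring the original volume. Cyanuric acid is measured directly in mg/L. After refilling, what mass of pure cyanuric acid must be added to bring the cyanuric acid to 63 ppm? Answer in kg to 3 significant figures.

4.11 kg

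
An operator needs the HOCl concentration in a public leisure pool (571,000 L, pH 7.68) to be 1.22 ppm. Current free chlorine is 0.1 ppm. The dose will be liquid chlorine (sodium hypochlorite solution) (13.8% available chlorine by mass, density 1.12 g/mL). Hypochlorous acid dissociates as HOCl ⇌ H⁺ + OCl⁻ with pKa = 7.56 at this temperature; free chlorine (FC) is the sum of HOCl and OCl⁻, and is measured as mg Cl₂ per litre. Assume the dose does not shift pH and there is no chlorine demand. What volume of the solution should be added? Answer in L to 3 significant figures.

10.1 L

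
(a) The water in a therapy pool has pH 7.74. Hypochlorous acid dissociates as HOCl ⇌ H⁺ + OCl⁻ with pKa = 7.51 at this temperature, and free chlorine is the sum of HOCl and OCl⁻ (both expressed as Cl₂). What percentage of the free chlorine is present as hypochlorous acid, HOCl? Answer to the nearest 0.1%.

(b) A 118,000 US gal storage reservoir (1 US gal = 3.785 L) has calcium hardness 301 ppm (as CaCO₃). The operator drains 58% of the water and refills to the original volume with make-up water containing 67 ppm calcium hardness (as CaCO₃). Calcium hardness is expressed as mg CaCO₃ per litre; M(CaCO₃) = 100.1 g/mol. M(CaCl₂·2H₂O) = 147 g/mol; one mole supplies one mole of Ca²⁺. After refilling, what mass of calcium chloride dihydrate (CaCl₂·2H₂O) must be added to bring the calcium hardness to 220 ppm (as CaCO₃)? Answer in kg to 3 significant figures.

(a) 37.1%; (b) 35.9 kg

(a) [OCl⁻]/[HOCl] = 10^(pH − pKa) = 10^(7.74 − 7.51) = 10^0.23 = 1.698.
(a) Fraction as HOCl = 1 / (1 + 1.698) = 0.3706.

(b) Volume: 118,000 US gal × 3.785 L/gal = 446,630 L.
(b) After draining 58% and refilling: 301 × 0.42 + 67 × 0.58 = 165.28 ppm.
(b) Deficit to target: 220 − 165.28 = 54.72 mg/L.
(b) As CaCO₃: 54.72 mg/L × 446,630 L = 24,440 g; ÷ 100.1 = 244.2 mol Ca²⁺.
(b) Mass: 244.2 × 147 = 35,890 g.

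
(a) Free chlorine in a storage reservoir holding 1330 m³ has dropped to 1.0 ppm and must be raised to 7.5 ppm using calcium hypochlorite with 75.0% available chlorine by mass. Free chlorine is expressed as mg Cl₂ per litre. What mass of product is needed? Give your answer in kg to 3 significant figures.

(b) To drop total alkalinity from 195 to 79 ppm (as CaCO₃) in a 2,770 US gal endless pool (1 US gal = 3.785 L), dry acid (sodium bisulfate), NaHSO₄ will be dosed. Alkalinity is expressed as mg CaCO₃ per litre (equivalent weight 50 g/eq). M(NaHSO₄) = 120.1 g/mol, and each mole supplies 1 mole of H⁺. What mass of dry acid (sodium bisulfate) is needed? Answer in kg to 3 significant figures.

(a) 11.5 kg; (b) 2.92 kg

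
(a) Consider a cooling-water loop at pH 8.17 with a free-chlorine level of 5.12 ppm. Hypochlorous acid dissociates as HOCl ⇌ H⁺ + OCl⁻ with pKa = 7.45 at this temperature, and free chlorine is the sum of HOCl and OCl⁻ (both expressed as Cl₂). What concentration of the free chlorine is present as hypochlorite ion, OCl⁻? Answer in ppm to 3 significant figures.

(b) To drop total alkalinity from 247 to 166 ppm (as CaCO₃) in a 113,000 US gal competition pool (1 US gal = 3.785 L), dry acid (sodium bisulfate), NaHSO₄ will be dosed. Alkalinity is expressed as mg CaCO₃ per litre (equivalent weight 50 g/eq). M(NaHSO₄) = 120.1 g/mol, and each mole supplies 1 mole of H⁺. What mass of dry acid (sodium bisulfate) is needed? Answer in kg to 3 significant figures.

(a) 4.30 ppm; (b) 83.2 kg

(a) [OCl⁻]/[HOCl] = 10^(pH − pKa) = 10^(8.17 − 7.45) = 10^0.72 = 5.248.
(a) Fraction as HOCl = 1 / (1 + 5.248) = 0.16.
(a) OCl⁻ = (1 − 0.16) × 5.12 ppm = 4.301 ppm.

(b) Volume: 113,000 US gal × 3.785 L/gal = 427,705 L.
(b) Alkalinity to neutralize: (247 − 166) = 81 mg/L as CaCO₃ × 427,705 L = 34,640 g as CaCO₃.
(b) Equivalents of H⁺ required: 34,640 ÷ 50 g/eq = 692.9 eq = 692.9 mol NaHSO₄.
(b) Mass of NaHSO₄: 692.9 × 120.1 = 83,220 g.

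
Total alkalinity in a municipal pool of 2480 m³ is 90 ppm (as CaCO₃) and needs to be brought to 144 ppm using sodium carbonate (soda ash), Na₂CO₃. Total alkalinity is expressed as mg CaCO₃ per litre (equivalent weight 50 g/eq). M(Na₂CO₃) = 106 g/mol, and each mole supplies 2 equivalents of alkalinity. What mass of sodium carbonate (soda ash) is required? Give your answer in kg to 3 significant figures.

142 kg

Volume: 2480 m³ = 2,480,000 L.
Alkalinity to add: (144 − 90) = 54 mg/L as CaCO₃ × 2,480,000 L = 133,900 g as CaCO₃.
Equivalents: 133,900 g ÷ 50 g/eq = 2678 eq.
Each mole of Na₂CO₃ supplies 2 eq, so 2678 / 2 = 1339 mol.
Mass: 1339 mol × 106 g/mol = 142,000 g.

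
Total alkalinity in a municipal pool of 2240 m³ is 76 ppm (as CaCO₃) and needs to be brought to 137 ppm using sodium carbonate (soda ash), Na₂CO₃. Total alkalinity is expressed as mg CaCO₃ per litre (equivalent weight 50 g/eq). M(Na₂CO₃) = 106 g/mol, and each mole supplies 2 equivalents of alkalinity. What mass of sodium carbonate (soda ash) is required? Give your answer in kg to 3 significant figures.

Volume: 2240 m³ = 2,240,000 L.
Alkalinity to add: (137 − 76) = 61 mg/L as CaCO₃ × 2,240,000 L = 136,600 g as CaCO₃.
Equivalents: 136,600 g ÷ 50 g/eq = 2733 eq.
Each mole of Na₂CO₃ supplies 2 eq, so 2733 / 2 = 1366 mol.
Mass: 1366 mol × 106 g/mol = 144,800 g.

145 kg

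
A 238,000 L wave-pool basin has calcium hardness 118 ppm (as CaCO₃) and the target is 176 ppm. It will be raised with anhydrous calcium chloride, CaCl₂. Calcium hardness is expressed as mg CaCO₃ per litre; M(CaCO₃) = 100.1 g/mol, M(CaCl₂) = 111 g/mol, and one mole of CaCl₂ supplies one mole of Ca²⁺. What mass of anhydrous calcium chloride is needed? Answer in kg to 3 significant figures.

15.3 kg

Hardness to add: (176 − 118) = 58 mg/L as CaCO₃ × 238,000 L = 13,800 g as CaCO₃.
Moles of Ca²⁺ (1 mol Ca²⁺ ≡ 1 mol CaCO₃): 13,800 / 100.1 g/mol = 137.9 mol.
Mass of CaCl₂: 137.9 × 111 = 15,310 g.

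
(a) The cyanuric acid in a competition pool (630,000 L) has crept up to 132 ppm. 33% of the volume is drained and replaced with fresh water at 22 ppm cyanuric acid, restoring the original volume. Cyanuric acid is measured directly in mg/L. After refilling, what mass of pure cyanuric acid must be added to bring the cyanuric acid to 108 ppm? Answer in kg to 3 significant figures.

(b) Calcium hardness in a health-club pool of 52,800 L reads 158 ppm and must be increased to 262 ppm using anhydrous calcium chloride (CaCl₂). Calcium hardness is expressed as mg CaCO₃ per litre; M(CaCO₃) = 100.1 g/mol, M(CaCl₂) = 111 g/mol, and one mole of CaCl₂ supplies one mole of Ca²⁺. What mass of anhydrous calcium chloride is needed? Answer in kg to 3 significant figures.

(a) After draining 33% and refilling: 132 × 0.67 + 22 × 0.33 = 95.7 ppm.
(a) Deficit to target: 108 − 95.7 = 12.3 mg/L.
(a) Mass: 12.3 mg/L × 630,000 L = 7749 g cyanuric acid.

(b) Hardness to add: (262 − 158) = 104 mg/L as CaCO₃ × 52,800 L = 5491 g as CaCO₃.
(b) Moles of Ca²⁺ (1 mol Ca²⁺ ≡ 1 mol CaCO₃): 5491 / 100.1 g/mol = 54.86 mol.
(b) Mass of CaCl₂: 54.86 × 111 = 6089 g.

(a) 7.75 kg; (b) 6.09 kg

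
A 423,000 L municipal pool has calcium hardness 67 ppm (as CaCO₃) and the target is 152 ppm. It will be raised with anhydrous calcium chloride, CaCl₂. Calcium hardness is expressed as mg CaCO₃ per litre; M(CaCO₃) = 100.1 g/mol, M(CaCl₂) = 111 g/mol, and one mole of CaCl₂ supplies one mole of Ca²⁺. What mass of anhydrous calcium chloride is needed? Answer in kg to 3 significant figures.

Hardness to add: (152 − 67) = 85 mg/L as CaCO₃ × 423,000 L = 35,960 g as CaCO₃.
Moles of Ca²⁺ (1 mol Ca²⁺ ≡ 1 mol CaCO₃): 35,960 / 100.1 g/mol = 359.2 mol.
Mass of CaCl₂: 359.2 × 111 = 39,870 g.

39.9 kg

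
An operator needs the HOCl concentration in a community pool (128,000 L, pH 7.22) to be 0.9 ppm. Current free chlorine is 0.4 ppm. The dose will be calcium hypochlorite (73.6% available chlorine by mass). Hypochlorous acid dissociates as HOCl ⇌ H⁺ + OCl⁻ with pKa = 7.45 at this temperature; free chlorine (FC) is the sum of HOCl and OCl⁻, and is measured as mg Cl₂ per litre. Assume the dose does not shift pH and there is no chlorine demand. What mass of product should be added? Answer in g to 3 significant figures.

179 g

[OCl⁻]/[HOCl] = 10^(pH − pKa) = 10^(7.22 − 7.45) = 0.5888; fraction as HOCl = 1/(1 + 0.5888) = 0.6294.
Free chlorine required for 0.9 ppm HOCl: 0.9 / 0.6294 = 1.43 ppm.
FC to add: 1.43 − 0.4 = 1.03 mg/L as Cl₂.
Cl₂ equivalent: 1.03 mg/L × 128,000 L = 131.8 g.
Product at 73.6% available Cl: 131.8 / 0.736 = 179.1 g.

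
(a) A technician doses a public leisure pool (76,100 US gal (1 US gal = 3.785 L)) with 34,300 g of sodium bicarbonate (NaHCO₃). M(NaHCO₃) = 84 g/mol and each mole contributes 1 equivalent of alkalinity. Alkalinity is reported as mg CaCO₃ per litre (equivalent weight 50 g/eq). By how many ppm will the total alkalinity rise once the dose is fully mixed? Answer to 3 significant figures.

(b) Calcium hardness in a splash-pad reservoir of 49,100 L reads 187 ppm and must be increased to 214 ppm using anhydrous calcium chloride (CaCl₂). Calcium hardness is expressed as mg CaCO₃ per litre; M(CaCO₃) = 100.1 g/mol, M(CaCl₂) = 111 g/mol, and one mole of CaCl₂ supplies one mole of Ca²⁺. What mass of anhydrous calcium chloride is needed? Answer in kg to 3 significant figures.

(a) Volume: 76,100 US gal × 3.785 L/gal = 288,038 L.
(a) Moles of NaHCO₃: 34,300 g ÷ 84 g/mol = 408.3 mol → 408.3 eq of alkalinity.
(a) As CaCO₃: 408.3 eq × 50 g/eq = 20,420 g.
(a) Rise: 20,420 g / 288,038 L × 1000 = 70.88 mg/L.

(b) Hardness to add: (214 − 187) = 27 mg/L as CaCO₃ × 49,100 L = 1326 g as CaCO₃.
(b) Moles of Ca²⁺ (1 mol Ca²⁺ ≡ 1 mol CaCO₃): 1326 / 100.1 g/mol = 13.24 mol.
(b) Mass of CaCl₂: 13.24 × 111 = 1470 g.

(a) 70.9 ppm; (b) 1.47 kg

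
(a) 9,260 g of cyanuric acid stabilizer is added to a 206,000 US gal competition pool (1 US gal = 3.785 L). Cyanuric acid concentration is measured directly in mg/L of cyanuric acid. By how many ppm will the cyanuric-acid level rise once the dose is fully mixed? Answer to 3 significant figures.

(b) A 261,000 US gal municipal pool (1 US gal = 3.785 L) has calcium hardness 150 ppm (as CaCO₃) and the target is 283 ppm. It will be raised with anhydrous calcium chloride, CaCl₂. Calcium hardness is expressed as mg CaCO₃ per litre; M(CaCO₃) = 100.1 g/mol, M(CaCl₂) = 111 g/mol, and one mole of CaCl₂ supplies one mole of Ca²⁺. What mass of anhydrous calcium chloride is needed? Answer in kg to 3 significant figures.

(a) 11.9 ppm; (b) 146 kg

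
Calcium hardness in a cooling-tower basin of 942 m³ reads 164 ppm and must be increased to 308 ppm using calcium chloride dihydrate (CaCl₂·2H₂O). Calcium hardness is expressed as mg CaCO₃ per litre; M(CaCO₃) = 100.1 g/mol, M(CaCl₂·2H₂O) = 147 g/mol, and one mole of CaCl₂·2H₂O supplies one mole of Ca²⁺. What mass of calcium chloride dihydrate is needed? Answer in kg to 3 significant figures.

199 kg

Volume: 942 m³ = 942,000 L.
Hardness to add: (308 − 164) = 144 mg/L as CaCO₃ × 942,000 L = 135,600 g as CaCO₃.
Moles of Ca²⁺ (1 mol Ca²⁺ ≡ 1 mol CaCO₃): 135,600 / 100.1 g/mol = 1355 mol.
Mass of CaCl₂·2H₂O: 1355 × 147 = 199,200 g.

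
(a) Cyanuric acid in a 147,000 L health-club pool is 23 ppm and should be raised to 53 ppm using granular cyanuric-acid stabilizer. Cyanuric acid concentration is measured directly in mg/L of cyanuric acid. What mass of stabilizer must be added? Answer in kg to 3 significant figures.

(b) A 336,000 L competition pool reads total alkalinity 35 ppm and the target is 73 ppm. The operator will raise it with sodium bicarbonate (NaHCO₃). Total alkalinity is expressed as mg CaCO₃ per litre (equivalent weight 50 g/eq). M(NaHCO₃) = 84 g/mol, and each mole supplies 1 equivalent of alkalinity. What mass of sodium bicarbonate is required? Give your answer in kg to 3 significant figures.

(a) CYA to add: (53 − 23) = 30 mg/L × 147,000 L = 4410 g cyanuric acid.

(b) Alkalinity to add: (73 − 35) = 38 mg/L as CaCO₃ × 336,000 L = 12,770 g as CaCO₃.
(b) Equivalents: 12,770 g ÷ 50 g/eq = 255.4 eq.
(b) NaHCO₃ supplies 1 eq per mole → 255.4 mol.
(b) Mass: 255.4 mol × 84 g/mol = 21,450 g.

(a) 4.41 kg; (b) 21.5 kg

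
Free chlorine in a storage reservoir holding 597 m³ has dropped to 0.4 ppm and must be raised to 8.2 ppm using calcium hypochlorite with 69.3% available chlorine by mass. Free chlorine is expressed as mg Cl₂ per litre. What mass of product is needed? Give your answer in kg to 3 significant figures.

6.72 kg

Volume: 597 m³ = 597,000 L.
Chlorine deficit: 8.2 − 0.4 = 7.8 ppm = 7.8 mg/L as Cl₂.
Cl₂ equivalent needed: 7.8 mg/L × 597,000 L = 4,657,000 mg = 4657 g.
Product at 69.3% available chlorine: 4657 / 0.693 = 6719 g.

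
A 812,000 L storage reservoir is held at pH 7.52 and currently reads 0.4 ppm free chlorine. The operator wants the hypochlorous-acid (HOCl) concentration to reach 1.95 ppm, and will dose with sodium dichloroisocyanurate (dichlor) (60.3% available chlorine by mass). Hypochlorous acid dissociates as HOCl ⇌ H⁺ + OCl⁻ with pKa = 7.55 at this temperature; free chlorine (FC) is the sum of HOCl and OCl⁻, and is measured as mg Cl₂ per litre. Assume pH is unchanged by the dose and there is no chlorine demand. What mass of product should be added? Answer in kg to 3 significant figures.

[OCl⁻]/[HOCl] = 10^(pH − pKa) = 10^(7.52 − 7.55) = 0.9333; fraction as HOCl = 1/(1 + 0.9333) = 0.5173.
Free chlorine required for 1.95 ppm HOCl: 1.95 / 0.5173 = 3.77 ppm.
FC to add: 3.77 − 0.4 = 3.37 mg/L as Cl₂.
Cl₂ equivalent: 3.37 mg/L × 812,000 L = 2736 g.
Product at 60.3% available Cl: 2736 / 0.603 = 4538 g.

4.54 kg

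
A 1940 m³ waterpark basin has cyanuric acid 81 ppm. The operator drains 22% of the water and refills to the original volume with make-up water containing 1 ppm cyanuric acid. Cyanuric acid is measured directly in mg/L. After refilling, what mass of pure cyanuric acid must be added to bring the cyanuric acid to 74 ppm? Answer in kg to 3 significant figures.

20.6 kg

Volume: 1940 m³ = 1,940,000 L.
After draining 22% and refilling: 81 × 0.78 + 1 × 0.22 = 63.4 ppm.
Deficit to target: 74 − 63.4 = 10.6 mg/L.
Mass: 10.6 mg/L × 1,940,000 L = 20,560 g cyanuric acid.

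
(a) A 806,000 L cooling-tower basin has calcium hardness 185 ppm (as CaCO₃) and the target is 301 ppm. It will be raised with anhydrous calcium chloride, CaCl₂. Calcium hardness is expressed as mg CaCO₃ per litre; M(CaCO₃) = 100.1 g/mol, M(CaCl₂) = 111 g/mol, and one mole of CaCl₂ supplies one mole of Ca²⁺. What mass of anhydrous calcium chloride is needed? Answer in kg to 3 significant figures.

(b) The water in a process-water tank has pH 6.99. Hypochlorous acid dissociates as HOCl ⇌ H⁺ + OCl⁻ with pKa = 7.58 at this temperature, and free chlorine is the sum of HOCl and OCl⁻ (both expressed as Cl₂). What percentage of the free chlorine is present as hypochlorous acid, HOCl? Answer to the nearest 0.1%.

(a) 104 kg; (b) 79.6%

(a) Hardness to add: (301 − 185) = 116 mg/L as CaCO₃ × 806,000 L = 93,500 g as CaCO₃.
(a) Moles of Ca²⁺ (1 mol Ca²⁺ ≡ 1 mol CaCO₃): 93,500 / 100.1 g/mol = 934 mol.
(a) Mass of CaCl₂: 934 × 111 = 103,700 g.

(b) [OCl⁻]/[HOCl] = 10^(pH − pKa) = 10^(6.99 − 7.58) = 10^-0.59 = 0.257.
(b) Fraction as HOCl = 1 / (1 + 0.257) = 0.7955.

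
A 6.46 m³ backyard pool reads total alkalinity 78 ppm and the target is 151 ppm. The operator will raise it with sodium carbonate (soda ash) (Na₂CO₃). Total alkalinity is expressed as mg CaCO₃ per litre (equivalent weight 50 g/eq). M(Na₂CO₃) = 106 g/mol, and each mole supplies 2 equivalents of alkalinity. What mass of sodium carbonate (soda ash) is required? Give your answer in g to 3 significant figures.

Volume: 6.46 m³ = 6,460 L.
Alkalinity to add: (151 − 78) = 73 mg/L as CaCO₃ × 6,460 L = 471.6 g as CaCO₃.
Equivalents: 471.6 g ÷ 50 g/eq = 9.432 eq.
Each mole of Na₂CO₃ supplies 2 eq, so 9.432 / 2 = 4.716 mol.
Mass: 4.716 mol × 106 g/mol = 499.9 g.

500 g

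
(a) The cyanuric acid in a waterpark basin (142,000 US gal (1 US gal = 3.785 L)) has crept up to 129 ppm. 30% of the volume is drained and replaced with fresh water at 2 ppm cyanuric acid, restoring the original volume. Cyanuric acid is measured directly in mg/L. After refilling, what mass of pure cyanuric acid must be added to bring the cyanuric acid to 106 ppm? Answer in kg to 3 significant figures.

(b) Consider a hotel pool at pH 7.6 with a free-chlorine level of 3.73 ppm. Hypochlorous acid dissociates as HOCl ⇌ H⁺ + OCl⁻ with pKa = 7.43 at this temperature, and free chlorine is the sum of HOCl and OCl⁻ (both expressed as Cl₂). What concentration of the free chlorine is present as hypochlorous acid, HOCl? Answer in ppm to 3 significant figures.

(a) Volume: 142,000 US gal × 3.785 L/gal = 537,470 L.
(a) After draining 30% and refilling: 129 × 0.70 + 2 × 0.30 = 90.9 ppm.
(a) Deficit to target: 106 − 90.9 = 15.1 mg/L.
(a) Mass: 15.1 mg/L × 537,470 L = 8116 g cyanuric acid.

(b) [OCl⁻]/[HOCl] = 10^(pH − pKa) = 10^(7.6 − 7.43) = 10^0.17 = 1.479.
(b) Fraction as HOCl = 1 / (1 + 1.479) = 0.4034.
(b) HOCl = 0.4034 × 3.73 ppm = 1.505 ppm.

(a) 8.12 kg; (b) 1.50 ppm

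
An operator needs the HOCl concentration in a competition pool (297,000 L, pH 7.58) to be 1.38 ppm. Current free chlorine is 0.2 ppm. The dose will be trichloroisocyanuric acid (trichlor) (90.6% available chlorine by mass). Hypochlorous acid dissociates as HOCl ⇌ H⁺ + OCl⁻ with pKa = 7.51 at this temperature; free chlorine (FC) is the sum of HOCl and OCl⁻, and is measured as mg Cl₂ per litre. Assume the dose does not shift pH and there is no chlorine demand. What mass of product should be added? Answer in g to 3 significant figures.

918 g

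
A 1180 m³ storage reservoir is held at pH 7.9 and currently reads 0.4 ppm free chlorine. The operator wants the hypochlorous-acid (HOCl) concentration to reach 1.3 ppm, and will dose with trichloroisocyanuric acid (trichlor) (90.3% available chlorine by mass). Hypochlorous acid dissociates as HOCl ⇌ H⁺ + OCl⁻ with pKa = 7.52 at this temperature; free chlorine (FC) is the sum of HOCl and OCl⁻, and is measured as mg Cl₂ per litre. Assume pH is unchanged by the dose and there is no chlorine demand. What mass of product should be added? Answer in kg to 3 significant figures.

Volume: 1180 m³ = 1,180,000 L.
[OCl⁻]/[HOCl] = 10^(pH − pKa) = 10^(7.9 − 7.52) = 2.399; fraction as HOCl = 1/(1 + 2.399) = 0.2942.
Free chlorine required for 1.3 ppm HOCl: 1.3 / 0.2942 = 4.418 ppm.
FC to add: 4.418 − 0.4 = 4.018 mg/L as Cl₂.
Cl₂ equivalent: 4.018 mg/L × 1,180,000 L = 4742 g.
Product at 90.3% available Cl: 4742 / 0.903 = 5251 g.

5.25 kg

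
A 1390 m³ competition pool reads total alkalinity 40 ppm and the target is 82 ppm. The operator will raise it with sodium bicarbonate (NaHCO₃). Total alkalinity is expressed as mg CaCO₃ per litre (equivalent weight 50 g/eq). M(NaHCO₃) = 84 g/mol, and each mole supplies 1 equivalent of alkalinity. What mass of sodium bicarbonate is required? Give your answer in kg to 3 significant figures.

Volume: 1390 m³ = 1,390,000 L.
Alkalinity to add: (82 − 40) = 42 mg/L as CaCO₃ × 1,390,000 L = 58,380 g as CaCO₃.
Equivalents: 58,380 g ÷ 50 g/eq = 1168 eq.
NaHCO₃ supplies 1 eq per mole → 1168 mol.
Mass: 1168 mol × 84 g/mol = 98,080 g.

98.1 kg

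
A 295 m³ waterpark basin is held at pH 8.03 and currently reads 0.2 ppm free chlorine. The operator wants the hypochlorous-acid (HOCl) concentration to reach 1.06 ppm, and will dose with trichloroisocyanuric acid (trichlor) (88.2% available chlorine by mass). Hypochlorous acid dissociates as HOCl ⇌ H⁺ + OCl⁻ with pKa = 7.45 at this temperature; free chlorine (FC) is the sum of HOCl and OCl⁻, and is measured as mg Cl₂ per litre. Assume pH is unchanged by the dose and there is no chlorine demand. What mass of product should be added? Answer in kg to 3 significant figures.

1.64 kg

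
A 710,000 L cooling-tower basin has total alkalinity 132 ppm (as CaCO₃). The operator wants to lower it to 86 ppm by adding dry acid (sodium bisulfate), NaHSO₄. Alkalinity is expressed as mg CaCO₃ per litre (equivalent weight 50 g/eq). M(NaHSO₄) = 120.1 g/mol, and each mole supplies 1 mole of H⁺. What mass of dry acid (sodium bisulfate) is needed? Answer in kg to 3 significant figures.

78.4 kg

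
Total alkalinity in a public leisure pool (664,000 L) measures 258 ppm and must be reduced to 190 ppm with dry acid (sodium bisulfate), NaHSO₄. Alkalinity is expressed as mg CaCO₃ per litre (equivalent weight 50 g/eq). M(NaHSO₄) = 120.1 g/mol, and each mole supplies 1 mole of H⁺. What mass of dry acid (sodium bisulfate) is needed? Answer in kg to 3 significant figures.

Alkalinity to neutralize: (258 − 190) = 68 mg/L as CaCO₃ × 664,000 L = 45,150 g as CaCO₃.
Equivalents of H⁺ required: 45,150 ÷ 50 g/eq = 903 eq = 903 mol NaHSO₄.
Mass of NaHSO₄: 903 × 120.1 = 108,500 g.

108 kg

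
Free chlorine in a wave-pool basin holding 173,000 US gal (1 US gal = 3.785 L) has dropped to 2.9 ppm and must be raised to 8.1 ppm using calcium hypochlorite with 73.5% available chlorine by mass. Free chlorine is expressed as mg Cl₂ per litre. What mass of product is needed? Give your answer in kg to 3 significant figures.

Volume: 173,000 US gal × 3.785 L/gal = 654,805 L.
Chlorine deficit: 8.1 − 2.9 = 5.2 ppm = 5.2 mg/L as Cl₂.
Cl₂ equivalent needed: 5.2 mg/L × 654,805 L = 3,405,000 mg = 3405 g.
Product at 73.5% available chlorine: 3405 / 0.735 = 4633 g.

4.63 kg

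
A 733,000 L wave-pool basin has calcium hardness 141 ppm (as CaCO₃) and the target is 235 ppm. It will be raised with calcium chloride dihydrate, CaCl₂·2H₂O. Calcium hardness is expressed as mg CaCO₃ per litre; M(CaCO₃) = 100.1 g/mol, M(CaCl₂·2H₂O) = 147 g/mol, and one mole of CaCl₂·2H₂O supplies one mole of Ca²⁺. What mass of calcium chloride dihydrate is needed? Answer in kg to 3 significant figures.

Hardness to add: (235 − 141) = 94 mg/L as CaCO₃ × 733,000 L = 68,900 g as CaCO₃.
Moles of Ca²⁺ (1 mol Ca²⁺ ≡ 1 mol CaCO₃): 68,900 / 100.1 g/mol = 688.3 mol.
Mass of CaCl₂·2H₂O: 688.3 × 147 = 101,200 g.

101 kg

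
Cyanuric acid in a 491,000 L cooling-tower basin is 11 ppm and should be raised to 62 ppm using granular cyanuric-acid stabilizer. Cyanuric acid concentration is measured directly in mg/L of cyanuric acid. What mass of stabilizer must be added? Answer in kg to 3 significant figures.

25.0 kg

CYA to add: (62 − 11) = 51 mg/L × 491,000 L = 25,040 g cyanuric acid.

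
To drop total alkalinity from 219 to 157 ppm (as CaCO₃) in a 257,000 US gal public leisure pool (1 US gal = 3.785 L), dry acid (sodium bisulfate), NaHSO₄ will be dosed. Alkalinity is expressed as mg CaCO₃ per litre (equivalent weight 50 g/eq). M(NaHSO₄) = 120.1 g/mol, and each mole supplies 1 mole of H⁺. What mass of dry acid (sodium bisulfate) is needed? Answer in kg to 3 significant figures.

Volume: 257,000 US gal × 3.785 L/gal = 972,745 L.
Alkalinity to neutralize: (219 − 157) = 62 mg/L as CaCO₃ × 972,745 L = 60,310 g as CaCO₃.
Equivalents of H⁺ required: 60,310 ÷ 50 g/eq = 1206 eq = 1206 mol NaHSO₄.
Mass of NaHSO₄: 1206 × 120.1 = 144,900 g.

145 kg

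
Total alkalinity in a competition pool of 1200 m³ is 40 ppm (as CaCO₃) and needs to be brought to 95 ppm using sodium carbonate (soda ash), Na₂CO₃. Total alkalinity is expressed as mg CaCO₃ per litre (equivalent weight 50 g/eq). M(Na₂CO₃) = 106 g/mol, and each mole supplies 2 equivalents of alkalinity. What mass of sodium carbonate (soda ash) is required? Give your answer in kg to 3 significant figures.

70.0 kg

Volume: 1200 m³ = 1,200,000 L.
Alkalinity to add: (95 − 40) = 55 mg/L as CaCO₃ × 1,200,000 L = 66,000 g as CaCO₃.
Equivalents: 66,000 g ÷ 50 g/eq = 1320 eq.
Each mole of Na₂CO₃ supplies 2 eq, so 1320 / 2 = 660 mol.
Mass: 660 mol × 106 g/mol = 69,960 g.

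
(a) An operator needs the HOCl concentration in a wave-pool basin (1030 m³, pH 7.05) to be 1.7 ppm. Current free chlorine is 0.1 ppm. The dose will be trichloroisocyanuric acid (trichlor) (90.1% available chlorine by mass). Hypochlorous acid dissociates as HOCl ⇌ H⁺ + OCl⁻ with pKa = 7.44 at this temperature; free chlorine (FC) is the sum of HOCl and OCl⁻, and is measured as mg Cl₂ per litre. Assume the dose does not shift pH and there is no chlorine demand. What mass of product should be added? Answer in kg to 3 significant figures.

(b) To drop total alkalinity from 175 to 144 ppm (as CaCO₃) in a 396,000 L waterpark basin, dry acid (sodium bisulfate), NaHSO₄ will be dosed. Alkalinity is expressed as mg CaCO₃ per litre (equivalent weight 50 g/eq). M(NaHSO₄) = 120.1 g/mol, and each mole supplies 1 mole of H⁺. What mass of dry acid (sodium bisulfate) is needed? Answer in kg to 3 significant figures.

(a) 2.62 kg; (b) 29.5 kg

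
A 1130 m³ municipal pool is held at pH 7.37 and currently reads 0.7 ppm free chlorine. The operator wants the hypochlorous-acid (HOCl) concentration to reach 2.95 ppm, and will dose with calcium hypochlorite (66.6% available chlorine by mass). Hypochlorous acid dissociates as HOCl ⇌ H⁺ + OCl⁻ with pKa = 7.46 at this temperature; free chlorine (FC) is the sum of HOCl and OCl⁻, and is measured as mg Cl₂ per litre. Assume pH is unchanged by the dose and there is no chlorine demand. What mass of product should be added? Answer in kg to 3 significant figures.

Volume: 1130 m³ = 1,130,000 L.
[OCl⁻]/[HOCl] = 10^(pH − pKa) = 10^(7.37 − 7.46) = 0.8128; fraction as HOCl = 1/(1 + 0.8128) = 0.5516.
Free chlorine required for 2.95 ppm HOCl: 2.95 / 0.5516 = 5.348 ppm.
FC to add: 5.348 − 0.7 = 4.648 mg/L as Cl₂.
Cl₂ equivalent: 4.648 mg/L × 1,130,000 L = 5252 g.
Product at 66.6% available Cl: 5252 / 0.666 = 7886 g.

7.89 kg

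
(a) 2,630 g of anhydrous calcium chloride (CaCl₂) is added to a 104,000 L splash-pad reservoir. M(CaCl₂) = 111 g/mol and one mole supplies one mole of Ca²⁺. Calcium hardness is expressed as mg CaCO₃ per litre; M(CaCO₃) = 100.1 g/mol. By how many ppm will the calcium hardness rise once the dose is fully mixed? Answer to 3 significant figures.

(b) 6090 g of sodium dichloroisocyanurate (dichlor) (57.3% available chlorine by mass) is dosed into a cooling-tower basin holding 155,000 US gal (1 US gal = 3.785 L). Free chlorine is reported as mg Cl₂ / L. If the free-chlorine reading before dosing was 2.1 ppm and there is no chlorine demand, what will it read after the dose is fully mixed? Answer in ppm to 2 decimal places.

(a) 22.8 ppm; (b) 8.05 ppm

(a) Moles of Ca²⁺: 2,630 g ÷ 111 g/mol = 23.69 mol.
(a) As CaCO₃: 23.69 mol × 100.1 g/mol = 2372 g.
(a) Rise: 2372 g / 104,000 L × 1000 = 22.81 mg/L.

(b) Volume: 155,000 US gal × 3.785 L/gal = 586,675 L.
(b) Available chlorine delivered: 6090 g × 0.573 = 3490 g as Cl₂.
(b) Concentration rise: 3490 g / 586,675 L = 5.948 mg/L = 5.95 ppm.
(b) Final FC: 2.1 + 5.95 = 8.05 ppm.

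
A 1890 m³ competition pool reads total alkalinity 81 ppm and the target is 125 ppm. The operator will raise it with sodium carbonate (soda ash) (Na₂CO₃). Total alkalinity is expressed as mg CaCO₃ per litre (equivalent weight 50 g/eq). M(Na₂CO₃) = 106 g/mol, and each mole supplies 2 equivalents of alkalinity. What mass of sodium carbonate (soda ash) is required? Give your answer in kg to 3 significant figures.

88.1 kg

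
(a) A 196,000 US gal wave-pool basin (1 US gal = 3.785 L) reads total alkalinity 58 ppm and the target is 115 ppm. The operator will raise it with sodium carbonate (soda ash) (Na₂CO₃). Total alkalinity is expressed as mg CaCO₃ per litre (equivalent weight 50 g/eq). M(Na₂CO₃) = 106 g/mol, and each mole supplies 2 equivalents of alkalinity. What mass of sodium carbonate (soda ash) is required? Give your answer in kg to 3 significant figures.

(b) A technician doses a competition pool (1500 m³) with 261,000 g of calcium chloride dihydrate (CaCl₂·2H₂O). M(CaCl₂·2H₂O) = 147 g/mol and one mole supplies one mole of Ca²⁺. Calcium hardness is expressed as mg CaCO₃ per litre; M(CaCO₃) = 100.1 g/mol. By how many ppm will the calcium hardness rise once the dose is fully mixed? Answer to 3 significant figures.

(a) 44.8 kg; (b) 118 ppm

(a) Volume: 196,000 US gal × 3.785 L/gal = 741,860 L.
(a) Alkalinity to add: (115 − 58) = 57 mg/L as CaCO₃ × 741,860 L = 42,290 g as CaCO₃.
(a) Equivalents: 42,290 g ÷ 50 g/eq = 845.7 eq.
(a) Each mole of Na₂CO₃ supplies 2 eq, so 845.7 / 2 = 422.9 mol.
(a) Mass: 422.9 mol × 106 g/mol = 44,820 g.

(b) Volume: 1500 m³ = 1,500,000 L.
(b) Moles of Ca²⁺: 261,000 g ÷ 147 g/mol = 1776 mol.
(b) As CaCO₃: 1776 mol × 100.1 g/mol = 177,700 g.
(b) Rise: 177,700 g / 1,500,000 L × 1000 = 118.5 mg/L.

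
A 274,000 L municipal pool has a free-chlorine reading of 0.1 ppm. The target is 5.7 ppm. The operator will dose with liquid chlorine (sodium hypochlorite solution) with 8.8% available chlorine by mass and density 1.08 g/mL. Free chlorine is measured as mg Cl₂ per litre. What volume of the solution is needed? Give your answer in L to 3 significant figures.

Chlorine deficit: 5.7 − 0.1 = 5.6 ppm = 5.6 mg/L as Cl₂.
Cl₂ equivalent needed: 5.6 mg/L × 274,000 L = 1,534,000 mg = 1534 g.
Product at 8.8% available chlorine: 1534 / 0.088 = 17,440 g.
Volume at density 1.08 g/mL: 17,440 g ÷ 1.08 g/mL = 16,140 mL.

16.1 L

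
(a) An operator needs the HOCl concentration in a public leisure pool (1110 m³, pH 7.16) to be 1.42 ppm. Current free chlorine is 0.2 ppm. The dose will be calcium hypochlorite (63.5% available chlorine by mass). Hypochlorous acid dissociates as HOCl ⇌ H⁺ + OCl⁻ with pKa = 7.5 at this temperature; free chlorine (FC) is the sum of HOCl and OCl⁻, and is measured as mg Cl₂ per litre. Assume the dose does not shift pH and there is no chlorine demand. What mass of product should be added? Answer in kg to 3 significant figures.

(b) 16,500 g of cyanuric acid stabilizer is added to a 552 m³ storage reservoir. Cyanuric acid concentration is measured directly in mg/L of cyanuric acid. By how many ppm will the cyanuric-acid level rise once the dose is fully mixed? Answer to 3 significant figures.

(a) Volume: 1110 m³ = 1,110,000 L.
(a) [OCl⁻]/[HOCl] = 10^(pH − pKa) = 10^(7.16 − 7.5) = 0.4571; fraction as HOCl = 1/(1 + 0.4571) = 0.6863.
(a) Free chlorine required for 1.42 ppm HOCl: 1.42 / 0.6863 = 2.069 ppm.
(a) FC to add: 2.069 − 0.2 = 1.869 mg/L as Cl₂.
(a) Cl₂ equivalent: 1.869 mg/L × 1,110,000 L = 2075 g.
(a) Product at 63.5% available Cl: 2075 / 0.635 = 3267 g.

(b) Volume: 552 m³ = 552,000 L.
(b) Rise: 16,500 g / 552,000 L × 1000 = 29.89 mg/L.

(a) 3.27 kg; (b) 29.9 ppm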